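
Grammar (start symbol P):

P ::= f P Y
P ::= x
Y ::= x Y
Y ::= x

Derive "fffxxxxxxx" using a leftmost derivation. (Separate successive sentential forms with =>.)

P => fPY => ffPYY => fffPYYY => fffxYYY => fffxxYYY => fffxxxYYY => fffxxxxYY => fffxxxxxYY => fffxxxxxxY => fffxxxxxxx

P => fPY   [P ::= f P Y]
fPY => ffPYY   [P ::= f P Y]
ffPYY => fffPYYY   [P ::= f P Y]
fffPYYY => fffxYYY   [P ::= x]
fffxYYY => fffxxYYY   [Y ::= x Y]
fffxxYYY => fffxxxYYY   [Y ::= x Y]
fffxxxYYY => fffxxxxYY   [Y ::= x]
fffxxxxYY => fffxxxxxYY   [Y ::= x Y]
fffxxxxxYY => fffxxxxxxY   [Y ::= x]
fffxxxxxxY => fffxxxxxxx   [Y ::= x]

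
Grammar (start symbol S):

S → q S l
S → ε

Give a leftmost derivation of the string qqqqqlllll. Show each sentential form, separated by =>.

S => qSl => qqSll => qqqSlll => qqqqSllll => qqqqqSlllll => qqqqqlllll

S => qSl   [S → q S l]
qSl => qqSll   [S → q S l]
qqSll => qqqSlll   [S → q S l]
qqqSlll => qqqqSllll   [S → q S l]
qqqqSllll => qqqqqSlllll   [S → q S l]
qqqqqSlllll => qqqqqlllll   [S → ε]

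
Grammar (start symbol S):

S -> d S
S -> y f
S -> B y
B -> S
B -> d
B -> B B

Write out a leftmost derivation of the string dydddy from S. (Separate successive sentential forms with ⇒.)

S ⇒ By ⇒ BBy ⇒ BBBy ⇒ BBBBy ⇒ SBBBy ⇒ ByBBBy ⇒ dyBBBy ⇒ dydBBy ⇒ dyddBy ⇒ dydddy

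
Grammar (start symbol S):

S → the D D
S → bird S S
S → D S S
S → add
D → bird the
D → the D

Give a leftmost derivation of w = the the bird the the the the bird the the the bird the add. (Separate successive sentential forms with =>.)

S => D S S   [S → D S S]
D S S => the D S S   [D → the D]
the D S S => the the D S S   [D → the D]
the the D S S => the the bird the S S   [D → bird the]
the the bird the S S => the the bird the the D D S   [S → the D D]
the the bird the the D D S => the the bird the the the D D S   [D → the D]
the the bird the the the D D S => the the bird the the the the D D S   [D → the D]
the the bird the the the the D D S => the the bird the the the the bird the D S   [D → bird the]
the the bird the the the the bird the D S => the the bird the the the the bird the the D S   [D → the D]
the the bird the the the the bird the the D S => the the bird the the the the bird the the the D S   [D → the D]
the the bird the the the the bird the the the D S => the the bird the the the the bird the the the bird the S   [D → bird the]
the the bird the the the the bird the the the bird the S => the the bird the the the the bird the the the bird the add   [S → add]

S => D S S => the D S S => the the D S S => the the bird the S S => the the bird the the D D S => the the bird the the the D D S => the the bird the the the the D D S => the the bird the the the the bird the D S => the the bird the the the the bird the the D S => the the bird the the the the bird the the the D S => the the bird the the the the bird the the the bird the S => the the bird the the the the bird the the the bird the add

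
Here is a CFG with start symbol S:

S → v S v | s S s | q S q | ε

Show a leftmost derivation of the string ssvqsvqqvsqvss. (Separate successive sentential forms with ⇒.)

S⇒sSs⇒ssSss⇒ssvSvss⇒ssvqSqvss⇒ssvqsSsqvss⇒ssvqsvSvsqvss⇒ssvqsvqSqvsqvss⇒ssvqsvqqvsqvss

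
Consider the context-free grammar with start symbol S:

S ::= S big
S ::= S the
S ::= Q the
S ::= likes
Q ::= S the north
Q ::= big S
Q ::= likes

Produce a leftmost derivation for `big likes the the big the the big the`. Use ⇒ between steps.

S ⇒ S the ⇒ S big the ⇒ S the big the ⇒ S the the big the ⇒ S big the the big the ⇒ Q the big the the big the ⇒ big S the big the the big the ⇒ big Q the the big the the big the ⇒ big likes the the big the the big the

S ⇒ S the   [S ::= S the]
S the ⇒ S big the   [S ::= S big]
S big the ⇒ S the big the   [S ::= S the]
S the big the ⇒ S the the big the   [S ::= S the]
S the the big the ⇒ S big the the big the   [S ::= S big]
S big the the big the ⇒ Q the big the the big the   [S ::= Q the]
Q the big the the big the ⇒ big S the big the the big the   [Q ::= big S]
big S the big the the big the ⇒ big Q the the big the the big the   [S ::= Q the]
big Q the the big the the big the ⇒ big likes the the big the the big the   [Q ::= likes]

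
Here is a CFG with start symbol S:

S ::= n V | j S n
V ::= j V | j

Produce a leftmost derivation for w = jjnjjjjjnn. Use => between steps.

S => jSn => jjSnn => jjnVnn => jjnjVnn => jjnjjVnn => jjnjjjVnn => jjnjjjjVnn => jjnjjjjjnn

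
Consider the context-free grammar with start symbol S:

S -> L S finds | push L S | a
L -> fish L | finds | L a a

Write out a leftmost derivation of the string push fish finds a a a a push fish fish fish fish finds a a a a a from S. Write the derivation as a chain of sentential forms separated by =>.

S => push L S => push fish L S => push fish L a a S => push fish L a a a a S => push fish finds a a a a S => push fish finds a a a a push L S => push fish finds a a a a push fish L S => push fish finds a a a a push fish fish L S => push fish finds a a a a push fish fish fish L S => push fish finds a a a a push fish fish fish L a a S => push fish finds a a a a push fish fish fish fish L a a S => push fish finds a a a a push fish fish fish fish L a a a a S => push fish finds a a a a push fish fish fish fish finds a a a a S => push fish finds a a a a push fish fish fish fish finds a a a a a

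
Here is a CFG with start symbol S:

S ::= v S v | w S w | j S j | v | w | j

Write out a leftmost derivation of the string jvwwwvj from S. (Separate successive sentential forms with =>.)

S => jSj   [S ::= j S j]
jSj => jvSvj   [S ::= v S v]
jvSvj => jvwSwvj   [S ::= w S w]
jvwSwvj => jvwwwvj   [S ::= w]

S => jSj => jvSvj => jvwSwvj => jvwwwvj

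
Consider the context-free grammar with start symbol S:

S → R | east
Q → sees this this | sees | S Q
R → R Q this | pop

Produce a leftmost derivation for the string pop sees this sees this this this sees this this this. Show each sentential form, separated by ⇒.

S ⇒ R   [S → R]
R ⇒ R Q this   [R → R Q this]
R Q this ⇒ R Q this Q this   [R → R Q this]
R Q this Q this ⇒ R Q this Q this Q this   [R → R Q this]
R Q this Q this Q this ⇒ pop Q this Q this Q this   [R → pop]
pop Q this Q this Q this ⇒ pop sees this Q this Q this   [Q → sees]
pop sees this Q this Q this ⇒ pop sees this sees this this this Q this   [Q → sees this this]
pop sees this sees this this this Q this ⇒ pop sees this sees this this this sees this this this   [Q → sees this this]

S ⇒ R ⇒ R Q this ⇒ R Q this Q this ⇒ R Q this Q this Q this ⇒ pop Q this Q this Q this ⇒ pop sees this Q this Q this ⇒ pop sees this sees this this this Q this ⇒ pop sees this sees this this this sees this this this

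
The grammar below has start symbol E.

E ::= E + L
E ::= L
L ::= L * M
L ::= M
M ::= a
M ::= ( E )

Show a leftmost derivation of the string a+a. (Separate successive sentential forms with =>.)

E => E+L => L+L => M+L => a+L => a+M => a+a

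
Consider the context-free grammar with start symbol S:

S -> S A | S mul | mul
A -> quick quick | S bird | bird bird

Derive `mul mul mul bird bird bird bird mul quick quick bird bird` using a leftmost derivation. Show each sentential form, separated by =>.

S => S A => S A A => S mul A A => S A mul A A => S A A mul A A => S mul A A mul A A => S mul mul A A mul A A => mul mul mul A A mul A A => mul mul mul bird bird A mul A A => mul mul mul bird bird bird bird mul A A => mul mul mul bird bird bird bird mul quick quick A => mul mul mul bird bird bird bird mul quick quick bird bird

S => S A   [S -> S A]
S A => S A A   [S -> S A]
S A A => S mul A A   [S -> S mul]
S mul A A => S A mul A A   [S -> S A]
S A mul A A => S A A mul A A   [S -> S A]
S A A mul A A => S mul A A mul A A   [S -> S mul]
S mul A A mul A A => S mul mul A A mul A A   [S -> S mul]
S mul mul A A mul A A => mul mul mul A A mul A A   [S -> mul]
mul mul mul A A mul A A => mul mul mul bird bird A mul A A   [A -> bird bird]
mul mul mul bird bird A mul A A => mul mul mul bird bird bird bird mul A A   [A -> bird bird]
mul mul mul bird bird bird bird mul A A => mul mul mul bird bird bird bird mul quick quick A   [A -> quick quick]
mul mul mul bird bird bird bird mul quick quick A => mul mul mul bird bird bird bird mul quick quick bird bird   [A -> bird bird]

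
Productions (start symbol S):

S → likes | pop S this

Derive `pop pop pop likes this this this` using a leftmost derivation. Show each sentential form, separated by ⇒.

S ⇒ pop S this   [S → pop S this]
pop S this ⇒ pop pop S this this   [S → pop S this]
pop pop S this this ⇒ pop pop pop S this this this   [S → pop S this]
pop pop pop S this this this ⇒ pop pop pop likes this this this   [S → likes]

S ⇒ pop S this ⇒ pop pop S this this ⇒ pop pop pop S this this this ⇒ pop pop pop likes this this this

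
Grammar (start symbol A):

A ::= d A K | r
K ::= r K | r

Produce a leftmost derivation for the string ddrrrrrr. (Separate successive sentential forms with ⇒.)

A ⇒ dAK   [A ::= d A K]
dAK ⇒ ddAKK   [A ::= d A K]
ddAKK ⇒ ddrKK   [A ::= r]
ddrKK ⇒ ddrrKK   [K ::= r K]
ddrrKK ⇒ ddrrrK   [K ::= r]
ddrrrK ⇒ ddrrrrK   [K ::= r K]
ddrrrrK ⇒ ddrrrrrK   [K ::= r K]
ddrrrrrK ⇒ ddrrrrrr   [K ::= r]

A ⇒ dAK ⇒ ddAKK ⇒ ddrKK ⇒ ddrrKK ⇒ ddrrrK ⇒ ddrrrrK ⇒ ddrrrrrK ⇒ ddrrrrrr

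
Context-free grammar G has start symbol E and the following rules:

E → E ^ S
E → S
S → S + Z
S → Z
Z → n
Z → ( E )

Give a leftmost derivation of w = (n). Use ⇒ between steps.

E ⇒ S ⇒ Z ⇒ (E) ⇒ (S) ⇒ (Z) ⇒ (n)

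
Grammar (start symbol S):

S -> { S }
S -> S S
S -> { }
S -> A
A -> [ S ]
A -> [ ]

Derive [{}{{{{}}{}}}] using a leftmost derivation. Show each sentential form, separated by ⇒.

S ⇒ A   [S -> A]
A ⇒ [S]   [A -> [ S ]]
[S] ⇒ [SS]   [S -> S S]
[SS] ⇒ [{}S]   [S -> { }]
[{}S] ⇒ [{}{S}]   [S -> { S }]
[{}{S}] ⇒ [{}{{S}}]   [S -> { S }]
[{}{{S}}] ⇒ [{}{{SS}}]   [S -> S S]
[{}{{SS}}] ⇒ [{}{{{S}S}}]   [S -> { S }]
[{}{{{S}S}}] ⇒ [{}{{{{}}S}}]   [S -> { }]
[{}{{{{}}S}}] ⇒ [{}{{{{}}{}}}]   [S -> { }]

S ⇒ A ⇒ [S] ⇒ [SS] ⇒ [{}S] ⇒ [{}{S}] ⇒ [{}{{S}}] ⇒ [{}{{SS}}] ⇒ [{}{{{S}S}}] ⇒ [{}{{{{}}S}}] ⇒ [{}{{{{}}{}}}]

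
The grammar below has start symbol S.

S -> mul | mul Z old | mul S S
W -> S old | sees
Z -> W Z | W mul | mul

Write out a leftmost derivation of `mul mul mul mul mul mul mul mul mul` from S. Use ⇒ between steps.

S ⇒ mul S S ⇒ mul mul S S S ⇒ mul mul mul S S S S ⇒ mul mul mul mul S S S S S ⇒ mul mul mul mul mul S S S S ⇒ mul mul mul mul mul mul S S S ⇒ mul mul mul mul mul mul mul S S ⇒ mul mul mul mul mul mul mul mul S ⇒ mul mul mul mul mul mul mul mul mul

S ⇒ mul S S   [S -> mul S S]
mul S S ⇒ mul mul S S S   [S -> mul S S]
mul mul S S S ⇒ mul mul mul S S S S   [S -> mul S S]
mul mul mul S S S S ⇒ mul mul mul mul S S S S S   [S -> mul S S]
mul mul mul mul S S S S S ⇒ mul mul mul mul mul S S S S   [S -> mul]
mul mul mul mul mul S S S S ⇒ mul mul mul mul mul mul S S S   [S -> mul]
mul mul mul mul mul mul S S S ⇒ mul mul mul mul mul mul mul S S   [S -> mul]
mul mul mul mul mul mul mul S S ⇒ mul mul mul mul mul mul mul mul S   [S -> mul]
mul mul mul mul mul mul mul mul S ⇒ mul mul mul mul mul mul mul mul mul   [S -> mul]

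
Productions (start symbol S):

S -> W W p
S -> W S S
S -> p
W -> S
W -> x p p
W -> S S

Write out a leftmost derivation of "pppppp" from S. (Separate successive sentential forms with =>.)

S => WSS => SSS => WSSSS => SSSSSS => pSSSSS => ppSSSS => pppSSS => ppppSS => pppppS => pppppp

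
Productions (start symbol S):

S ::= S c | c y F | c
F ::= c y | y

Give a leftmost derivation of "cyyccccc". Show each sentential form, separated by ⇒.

S ⇒ Sc ⇒ Scc ⇒ Sccc ⇒ Scccc ⇒ Sccccc ⇒ cyFccccc ⇒ cyyccccc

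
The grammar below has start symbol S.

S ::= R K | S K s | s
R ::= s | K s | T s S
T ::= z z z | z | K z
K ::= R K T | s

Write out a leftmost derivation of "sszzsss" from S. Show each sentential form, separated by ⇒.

S ⇒ RK   [S ::= R K]
RK ⇒ TsSK   [R ::= T s S]
TsSK ⇒ KzsSK   [T ::= K z]
KzsSK ⇒ RKTzsSK   [K ::= R K T]
RKTzsSK ⇒ sKTzsSK   [R ::= s]
sKTzsSK ⇒ ssTzsSK   [K ::= s]
ssTzsSK ⇒ sszzsSK   [T ::= z]
sszzsSK ⇒ sszzssK   [S ::= s]
sszzssK ⇒ sszzsss   [K ::= s]

S ⇒ RK ⇒ TsSK ⇒ KzsSK ⇒ RKTzsSK ⇒ sKTzsSK ⇒ ssTzsSK ⇒ sszzsSK ⇒ sszzssK ⇒ sszzsss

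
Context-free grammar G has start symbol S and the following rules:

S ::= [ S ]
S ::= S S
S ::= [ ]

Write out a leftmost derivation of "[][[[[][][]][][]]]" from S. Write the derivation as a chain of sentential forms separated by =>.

S => SS => []S => [][S] => [][[S]] => [][[SS]] => [][[SSS]] => [][[[S]SS]] => [][[[SS]SS]] => [][[[[]S]SS]] => [][[[[]SS]SS]] => [][[[[][]S]SS]] => [][[[[][][]]SS]] => [][[[[][][]][]S]] => [][[[[][][]][][]]]

S => SS   [S ::= S S]
SS => []S   [S ::= [ ]]
[]S => [][S]   [S ::= [ S ]]
[][S] => [][[S]]   [S ::= [ S ]]
[][[S]] => [][[SS]]   [S ::= S S]
[][[SS]] => [][[SSS]]   [S ::= S S]
[][[SSS]] => [][[[S]SS]]   [S ::= [ S ]]
[][[[S]SS]] => [][[[SS]SS]]   [S ::= S S]
[][[[SS]SS]] => [][[[[]S]SS]]   [S ::= [ ]]
[][[[[]S]SS]] => [][[[[]SS]SS]]   [S ::= S S]
[][[[[]SS]SS]] => [][[[[][]S]SS]]   [S ::= [ ]]
[][[[[][]S]SS]] => [][[[[][][]]SS]]   [S ::= [ ]]
[][[[[][][]]SS]] => [][[[[][][]][]S]]   [S ::= [ ]]
[][[[[][][]][]S]] => [][[[[][][]][][]]]   [S ::= [ ]]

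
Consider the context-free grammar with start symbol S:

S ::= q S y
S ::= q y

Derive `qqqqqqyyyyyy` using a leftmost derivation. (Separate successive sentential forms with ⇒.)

S ⇒ qSy   [S ::= q S y]
qSy ⇒ qqSyy   [S ::= q S y]
qqSyy ⇒ qqqSyyy   [S ::= q S y]
qqqSyyy ⇒ qqqqSyyyy   [S ::= q S y]
qqqqSyyyy ⇒ qqqqqSyyyyy   [S ::= q S y]
qqqqqSyyyyy ⇒ qqqqqqyyyyyy   [S ::= q y]

S ⇒ qSy ⇒ qqSyy ⇒ qqqSyyy ⇒ qqqqSyyyy ⇒ qqqqqSyyyyy ⇒ qqqqqqyyyyyy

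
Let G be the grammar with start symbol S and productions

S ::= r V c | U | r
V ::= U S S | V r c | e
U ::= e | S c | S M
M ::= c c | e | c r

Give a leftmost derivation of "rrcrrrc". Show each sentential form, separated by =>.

S=>rVc=>rUSSc=>rSMSSc=>rrMSSc=>rrcrSSc=>rrcrrSc=>rrcrrrc

S => rVc   [S ::= r V c]
rVc => rUSSc   [V ::= U S S]
rUSSc => rSMSSc   [U ::= S M]
rSMSSc => rrMSSc   [S ::= r]
rrMSSc => rrcrSSc   [M ::= c r]
rrcrSSc => rrcrrSc   [S ::= r]
rrcrrSc => rrcrrrc   [S ::= r]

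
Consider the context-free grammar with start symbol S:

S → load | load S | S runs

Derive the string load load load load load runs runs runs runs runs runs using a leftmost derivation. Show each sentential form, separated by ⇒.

S ⇒ S runs   [S → S runs]
S runs ⇒ load S runs   [S → load S]
load S runs ⇒ load S runs runs   [S → S runs]
load S runs runs ⇒ load S runs runs runs   [S → S runs]
load S runs runs runs ⇒ load load S runs runs runs   [S → load S]
load load S runs runs runs ⇒ load load S runs runs runs runs   [S → S runs]
load load S runs runs runs runs ⇒ load load S runs runs runs runs runs   [S → S runs]
load load S runs runs runs runs runs ⇒ load load load S runs runs runs runs runs   [S → load S]
load load load S runs runs runs runs runs ⇒ load load load S runs runs runs runs runs runs   [S → S runs]
load load load S runs runs runs runs runs runs ⇒ load load load load S runs runs runs runs runs runs   [S → load S]
load load load load S runs runs runs runs runs runs ⇒ load load load load load runs runs runs runs runs runs   [S → load]

S ⇒ S runs ⇒ load S runs ⇒ load S runs runs ⇒ load S runs runs runs ⇒ load load S runs runs runs ⇒ load load S runs runs runs runs ⇒ load load S runs runs runs runs runs ⇒ load load load S runs runs runs runs runs ⇒ load load load S runs runs runs runs runs runs ⇒ load load load load S runs runs runs runs runs runs ⇒ load load load load load runs runs runs runs runs runs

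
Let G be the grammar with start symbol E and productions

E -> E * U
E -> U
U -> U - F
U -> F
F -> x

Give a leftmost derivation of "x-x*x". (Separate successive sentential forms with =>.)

E => E*U => U*U => U-F*U => F-F*U => x-F*U => x-x*U => x-x*F => x-x*x

E => E*U   [E -> E * U]
E*U => U*U   [E -> U]
U*U => U-F*U   [U -> U - F]
U-F*U => F-F*U   [U -> F]
F-F*U => x-F*U   [F -> x]
x-F*U => x-x*U   [F -> x]
x-x*U => x-x*F   [U -> F]
x-x*F => x-x*x   [F -> x]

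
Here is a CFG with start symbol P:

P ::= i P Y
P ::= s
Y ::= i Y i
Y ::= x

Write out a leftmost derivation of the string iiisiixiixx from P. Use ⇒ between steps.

P ⇒ iPY ⇒ iiPYY ⇒ iiiPYYY ⇒ iiisYYY ⇒ iiisiYiYY ⇒ iiisiiYiiYY ⇒ iiisiixiiYY ⇒ iiisiixiixY ⇒ iiisiixiixx

P ⇒ iPY   [P ::= i P Y]
iPY ⇒ iiPYY   [P ::= i P Y]
iiPYY ⇒ iiiPYYY   [P ::= i P Y]
iiiPYYY ⇒ iiisYYY   [P ::= s]
iiisYYY ⇒ iiisiYiYY   [Y ::= i Y i]
iiisiYiYY ⇒ iiisiiYiiYY   [Y ::= i Y i]
iiisiiYiiYY ⇒ iiisiixiiYY   [Y ::= x]
iiisiixiiYY ⇒ iiisiixiixY   [Y ::= x]
iiisiixiixY ⇒ iiisiixiixx   [Y ::= x]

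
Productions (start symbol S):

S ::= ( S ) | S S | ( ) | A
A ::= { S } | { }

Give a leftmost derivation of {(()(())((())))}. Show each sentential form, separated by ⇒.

S ⇒ A ⇒ {S} ⇒ {(S)} ⇒ {(SS)} ⇒ {(SSS)} ⇒ {(()SS)} ⇒ {(()(S)S)} ⇒ {(()(())S)} ⇒ {(()(())(S))} ⇒ {(()(())((S)))} ⇒ {(()(())((())))}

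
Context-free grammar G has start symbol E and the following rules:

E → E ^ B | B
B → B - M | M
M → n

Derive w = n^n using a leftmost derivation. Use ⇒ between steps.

E ⇒ E^B   [E → E ^ B]
E^B ⇒ B^B   [E → B]
B^B ⇒ M^B   [B → M]
M^B ⇒ n^B   [M → n]
n^B ⇒ n^M   [B → M]
n^M ⇒ n^n   [M → n]

E ⇒ E^B ⇒ B^B ⇒ M^B ⇒ n^B ⇒ n^M ⇒ n^n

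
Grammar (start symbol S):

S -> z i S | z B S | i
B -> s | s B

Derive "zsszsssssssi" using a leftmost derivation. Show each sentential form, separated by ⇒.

S ⇒ zBS   [S -> z B S]
zBS ⇒ zsBS   [B -> s B]
zsBS ⇒ zssS   [B -> s]
zssS ⇒ zsszBS   [S -> z B S]
zsszBS ⇒ zsszsBS   [B -> s B]
zsszsBS ⇒ zsszssBS   [B -> s B]
zsszssBS ⇒ zsszsssBS   [B -> s B]
zsszsssBS ⇒ zsszssssBS   [B -> s B]
zsszssssBS ⇒ zsszsssssBS   [B -> s B]
zsszsssssBS ⇒ zsszssssssBS   [B -> s B]
zsszssssssBS ⇒ zsszsssssssS   [B -> s]
zsszsssssssS ⇒ zsszsssssssi   [S -> i]

S⇒zBS⇒zsBS⇒zssS⇒zsszBS⇒zsszsBS⇒zsszssBS⇒zsszsssBS⇒zsszssssBS⇒zsszsssssBS⇒zsszssssssBS⇒zsszsssssssS⇒zsszsssssssi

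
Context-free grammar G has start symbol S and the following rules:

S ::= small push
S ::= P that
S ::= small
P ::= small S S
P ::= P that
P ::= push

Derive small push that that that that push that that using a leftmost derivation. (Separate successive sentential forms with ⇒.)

S ⇒ P that ⇒ small S S that ⇒ small P that S that ⇒ small P that that S that ⇒ small P that that that S that ⇒ small P that that that that S that ⇒ small push that that that that S that ⇒ small push that that that that P that that ⇒ small push that that that that push that that

S ⇒ P that   [S ::= P that]
P that ⇒ small S S that   [P ::= small S S]
small S S that ⇒ small P that S that   [S ::= P that]
small P that S that ⇒ small P that that S that   [P ::= P that]
small P that that S that ⇒ small P that that that S that   [P ::= P that]
small P that that that S that ⇒ small P that that that that S that   [P ::= P that]
small P that that that that S that ⇒ small push that that that that S that   [P ::= push]
small push that that that that S that ⇒ small push that that that that P that that   [S ::= P that]
small push that that that that P that that ⇒ small push that that that that push that that   [P ::= push]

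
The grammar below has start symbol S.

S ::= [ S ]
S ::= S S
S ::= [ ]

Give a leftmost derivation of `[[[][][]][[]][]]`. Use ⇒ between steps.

S⇒[S]⇒[SS]⇒[SSS]⇒[[S]SS]⇒[[SS]SS]⇒[[[]S]SS]⇒[[[]SS]SS]⇒[[[][]S]SS]⇒[[[][][]]SS]⇒[[[][][]][S]S]⇒[[[][][]][[]]S]⇒[[[][][]][[]][]]

S ⇒ [S]   [S ::= [ S ]]
[S] ⇒ [SS]   [S ::= S S]
[SS] ⇒ [SSS]   [S ::= S S]
[SSS] ⇒ [[S]SS]   [S ::= [ S ]]
[[S]SS] ⇒ [[SS]SS]   [S ::= S S]
[[SS]SS] ⇒ [[[]S]SS]   [S ::= [ ]]
[[[]S]SS] ⇒ [[[]SS]SS]   [S ::= S S]
[[[]SS]SS] ⇒ [[[][]S]SS]   [S ::= [ ]]
[[[][]S]SS] ⇒ [[[][][]]SS]   [S ::= [ ]]
[[[][][]]SS] ⇒ [[[][][]][S]S]   [S ::= [ S ]]
[[[][][]][S]S] ⇒ [[[][][]][[]]S]   [S ::= [ ]]
[[[][][]][[]]S] ⇒ [[[][][]][[]][]]   [S ::= [ ]]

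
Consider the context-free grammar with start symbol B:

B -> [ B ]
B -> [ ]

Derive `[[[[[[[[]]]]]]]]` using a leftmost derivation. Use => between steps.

B => [B]   [B -> [ B ]]
[B] => [[B]]   [B -> [ B ]]
[[B]] => [[[B]]]   [B -> [ B ]]
[[[B]]] => [[[[B]]]]   [B -> [ B ]]
[[[[B]]]] => [[[[[B]]]]]   [B -> [ B ]]
[[[[[B]]]]] => [[[[[[B]]]]]]   [B -> [ B ]]
[[[[[[B]]]]]] => [[[[[[[B]]]]]]]   [B -> [ B ]]
[[[[[[[B]]]]]]] => [[[[[[[[]]]]]]]]   [B -> [ ]]

B => [B] => [[B]] => [[[B]]] => [[[[B]]]] => [[[[[B]]]]] => [[[[[[B]]]]]] => [[[[[[[B]]]]]]] => [[[[[[[[]]]]]]]]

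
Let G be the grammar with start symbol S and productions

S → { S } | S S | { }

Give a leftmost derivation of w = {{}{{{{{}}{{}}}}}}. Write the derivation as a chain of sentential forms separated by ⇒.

S ⇒ {S}   [S → { S }]
{S} ⇒ {SS}   [S → S S]
{SS} ⇒ {{}S}   [S → { }]
{{}S} ⇒ {{}{S}}   [S → { S }]
{{}{S}} ⇒ {{}{{S}}}   [S → { S }]
{{}{{S}}} ⇒ {{}{{{S}}}}   [S → { S }]
{{}{{{S}}}} ⇒ {{}{{{SS}}}}   [S → S S]
{{}{{{SS}}}} ⇒ {{}{{{{S}S}}}}   [S → { S }]
{{}{{{{S}S}}}} ⇒ {{}{{{{{}}S}}}}   [S → { }]
{{}{{{{{}}S}}}} ⇒ {{}{{{{{}}{S}}}}}   [S → { S }]
{{}{{{{{}}{S}}}}} ⇒ {{}{{{{{}}{{}}}}}}   [S → { }]

S ⇒ {S} ⇒ {SS} ⇒ {{}S} ⇒ {{}{S}} ⇒ {{}{{S}}} ⇒ {{}{{{S}}}} ⇒ {{}{{{SS}}}} ⇒ {{}{{{{S}S}}}} ⇒ {{}{{{{{}}S}}}} ⇒ {{}{{{{{}}{S}}}}} ⇒ {{}{{{{{}}{{}}}}}}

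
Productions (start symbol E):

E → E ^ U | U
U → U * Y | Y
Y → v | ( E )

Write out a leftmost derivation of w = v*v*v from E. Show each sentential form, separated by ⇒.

E ⇒ U ⇒ U*Y ⇒ U*Y*Y ⇒ Y*Y*Y ⇒ v*Y*Y ⇒ v*v*Y ⇒ v*v*v

E ⇒ U   [E → U]
U ⇒ U*Y   [U → U * Y]
U*Y ⇒ U*Y*Y   [U → U * Y]
U*Y*Y ⇒ Y*Y*Y   [U → Y]
Y*Y*Y ⇒ v*Y*Y   [Y → v]
v*Y*Y ⇒ v*v*Y   [Y → v]
v*v*Y ⇒ v*v*v   [Y → v]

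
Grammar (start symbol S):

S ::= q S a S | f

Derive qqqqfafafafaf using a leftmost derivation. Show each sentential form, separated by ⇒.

S ⇒ qSaS   [S ::= q S a S]
qSaS ⇒ qqSaSaS   [S ::= q S a S]
qqSaSaS ⇒ qqqSaSaSaS   [S ::= q S a S]
qqqSaSaSaS ⇒ qqqqSaSaSaSaS   [S ::= q S a S]
qqqqSaSaSaSaS ⇒ qqqqfaSaSaSaS   [S ::= f]
qqqqfaSaSaSaS ⇒ qqqqfafaSaSaS   [S ::= f]
qqqqfafaSaSaS ⇒ qqqqfafafaSaS   [S ::= f]
qqqqfafafaSaS ⇒ qqqqfafafafaS   [S ::= f]
qqqqfafafafaS ⇒ qqqqfafafafaf   [S ::= f]

S ⇒ qSaS ⇒ qqSaSaS ⇒ qqqSaSaSaS ⇒ qqqqSaSaSaSaS ⇒ qqqqfaSaSaSaS ⇒ qqqqfafaSaSaS ⇒ qqqqfafafaSaS ⇒ qqqqfafafafaS ⇒ qqqqfafafafaf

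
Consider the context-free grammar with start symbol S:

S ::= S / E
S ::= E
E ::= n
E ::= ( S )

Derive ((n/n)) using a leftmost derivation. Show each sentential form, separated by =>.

S=>E=>(S)=>(E)=>((S))=>((S/E))=>((E/E))=>((n/E))=>((n/n))

S => E   [S ::= E]
E => (S)   [E ::= ( S )]
(S) => (E)   [S ::= E]
(E) => ((S))   [E ::= ( S )]
((S)) => ((S/E))   [S ::= S / E]
((S/E)) => ((E/E))   [S ::= E]
((E/E)) => ((n/E))   [E ::= n]
((n/E)) => ((n/n))   [E ::= n]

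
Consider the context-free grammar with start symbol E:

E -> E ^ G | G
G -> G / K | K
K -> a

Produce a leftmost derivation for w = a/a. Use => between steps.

E => G => G/K => K/K => a/K => a/a

E => G   [E -> G]
G => G/K   [G -> G / K]
G/K => K/K   [G -> K]
K/K => a/K   [K -> a]
a/K => a/a   [K -> a]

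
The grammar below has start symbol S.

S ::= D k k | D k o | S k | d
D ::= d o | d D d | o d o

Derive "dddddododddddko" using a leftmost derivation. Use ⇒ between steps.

S ⇒ Dko ⇒ dDdko ⇒ ddDddko ⇒ dddDdddko ⇒ ddddDddddko ⇒ dddddDdddddko ⇒ dddddododddddko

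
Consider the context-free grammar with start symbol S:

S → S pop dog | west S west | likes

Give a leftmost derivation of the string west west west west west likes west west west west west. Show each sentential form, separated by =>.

S => west S west => west west S west west => west west west S west west west => west west west west S west west west west => west west west west west S west west west west west => west west west west west likes west west west west west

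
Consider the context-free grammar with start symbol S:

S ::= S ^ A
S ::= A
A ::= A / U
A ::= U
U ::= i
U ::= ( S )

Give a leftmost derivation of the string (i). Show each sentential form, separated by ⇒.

S ⇒ A ⇒ U ⇒ (S) ⇒ (A) ⇒ (U) ⇒ (i)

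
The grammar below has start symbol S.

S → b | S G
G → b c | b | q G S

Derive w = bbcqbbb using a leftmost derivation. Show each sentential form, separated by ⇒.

S ⇒ SG ⇒ SGG ⇒ SGGG ⇒ bGGG ⇒ bbcGG ⇒ bbcqGSG ⇒ bbcqbSG ⇒ bbcqbbG ⇒ bbcqbbb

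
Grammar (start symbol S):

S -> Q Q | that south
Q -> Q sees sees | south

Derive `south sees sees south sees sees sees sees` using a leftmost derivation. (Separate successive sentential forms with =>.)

S => Q Q => Q sees sees Q => south sees sees Q => south sees sees Q sees sees => south sees sees Q sees sees sees sees => south sees sees south sees sees sees sees

S => Q Q   [S -> Q Q]
Q Q => Q sees sees Q   [Q -> Q sees sees]
Q sees sees Q => south sees sees Q   [Q -> south]
south sees sees Q => south sees sees Q sees sees   [Q -> Q sees sees]
south sees sees Q sees sees => south sees sees Q sees sees sees sees   [Q -> Q sees sees]
south sees sees Q sees sees sees sees => south sees sees south sees sees sees sees   [Q -> south]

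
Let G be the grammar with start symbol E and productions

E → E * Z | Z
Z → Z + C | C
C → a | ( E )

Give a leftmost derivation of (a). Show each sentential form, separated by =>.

E=>Z=>C=>(E)=>(Z)=>(C)=>(a)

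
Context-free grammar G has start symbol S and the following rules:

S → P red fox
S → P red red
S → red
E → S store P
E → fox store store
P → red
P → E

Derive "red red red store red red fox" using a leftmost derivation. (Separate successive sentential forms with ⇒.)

S ⇒ P red fox   [S → P red fox]
P red fox ⇒ E red fox   [P → E]
E red fox ⇒ S store P red fox   [E → S store P]
S store P red fox ⇒ P red red store P red fox   [S → P red red]
P red red store P red fox ⇒ red red red store P red fox   [P → red]
red red red store P red fox ⇒ red red red store red red fox   [P → red]

S ⇒ P red fox ⇒ E red fox ⇒ S store P red fox ⇒ P red red store P red fox ⇒ red red red store P red fox ⇒ red red red store red red fox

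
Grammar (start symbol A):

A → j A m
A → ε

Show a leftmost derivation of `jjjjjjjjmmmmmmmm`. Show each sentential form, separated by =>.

A=>jAm=>jjAmm=>jjjAmmm=>jjjjAmmmm=>jjjjjAmmmmm=>jjjjjjAmmmmmm=>jjjjjjjAmmmmmmm=>jjjjjjjjAmmmmmmmm=>jjjjjjjjmmmmmmmm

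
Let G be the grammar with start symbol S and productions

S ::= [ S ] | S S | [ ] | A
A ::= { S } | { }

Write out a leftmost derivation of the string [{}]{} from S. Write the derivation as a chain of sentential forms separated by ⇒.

S ⇒ SS   [S ::= S S]
SS ⇒ [S]S   [S ::= [ S ]]
[S]S ⇒ [A]S   [S ::= A]
[A]S ⇒ [{}]S   [A ::= { }]
[{}]S ⇒ [{}]A   [S ::= A]
[{}]A ⇒ [{}]{}   [A ::= { }]

S⇒SS⇒[S]S⇒[A]S⇒[{}]S⇒[{}]A⇒[{}]{}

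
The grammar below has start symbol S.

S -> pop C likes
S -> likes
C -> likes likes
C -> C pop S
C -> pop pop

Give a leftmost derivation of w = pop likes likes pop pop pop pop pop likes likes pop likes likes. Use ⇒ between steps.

S ⇒ pop C likes ⇒ pop C pop S likes ⇒ pop C pop S pop S likes ⇒ pop likes likes pop S pop S likes ⇒ pop likes likes pop pop C likes pop S likes ⇒ pop likes likes pop pop C pop S likes pop S likes ⇒ pop likes likes pop pop pop pop pop S likes pop S likes ⇒ pop likes likes pop pop pop pop pop likes likes pop S likes ⇒ pop likes likes pop pop pop pop pop likes likes pop likes likes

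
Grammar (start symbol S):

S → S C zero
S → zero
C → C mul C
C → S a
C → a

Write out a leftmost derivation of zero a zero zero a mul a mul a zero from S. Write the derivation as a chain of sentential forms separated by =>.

S => S C zero => S C zero C zero => zero C zero C zero => zero a zero C zero => zero a zero C mul C zero => zero a zero C mul C mul C zero => zero a zero S a mul C mul C zero => zero a zero zero a mul C mul C zero => zero a zero zero a mul a mul C zero => zero a zero zero a mul a mul a zero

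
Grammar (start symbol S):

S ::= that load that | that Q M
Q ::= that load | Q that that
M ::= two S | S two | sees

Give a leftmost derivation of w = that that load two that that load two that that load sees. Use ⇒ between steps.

S ⇒ that Q M ⇒ that that load M ⇒ that that load two S ⇒ that that load two that Q M ⇒ that that load two that that load M ⇒ that that load two that that load two S ⇒ that that load two that that load two that Q M ⇒ that that load two that that load two that that load M ⇒ that that load two that that load two that that load sees

S ⇒ that Q M   [S ::= that Q M]
that Q M ⇒ that that load M   [Q ::= that load]
that that load M ⇒ that that load two S   [M ::= two S]
that that load two S ⇒ that that load two that Q M   [S ::= that Q M]
that that load two that Q M ⇒ that that load two that that load M   [Q ::= that load]
that that load two that that load M ⇒ that that load two that that load two S   [M ::= two S]
that that load two that that load two S ⇒ that that load two that that load two that Q M   [S ::= that Q M]
that that load two that that load two that Q M ⇒ that that load two that that load two that that load M   [Q ::= that load]
that that load two that that load two that that load M ⇒ that that load two that that load two that that load sees   [M ::= sees]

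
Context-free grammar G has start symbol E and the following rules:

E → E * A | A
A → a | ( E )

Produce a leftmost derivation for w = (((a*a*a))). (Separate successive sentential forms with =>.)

E=>A=>(E)=>(A)=>((E))=>((A))=>(((E)))=>(((E*A)))=>(((E*A*A)))=>(((A*A*A)))=>(((a*A*A)))=>(((a*a*A)))=>(((a*a*a)))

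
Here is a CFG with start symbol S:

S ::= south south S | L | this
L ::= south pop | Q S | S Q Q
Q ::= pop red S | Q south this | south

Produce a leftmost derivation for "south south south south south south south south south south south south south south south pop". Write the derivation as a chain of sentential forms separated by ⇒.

S ⇒ south south S ⇒ south south south south S ⇒ south south south south south south S ⇒ south south south south south south south south S ⇒ south south south south south south south south south south S ⇒ south south south south south south south south south south south south S ⇒ south south south south south south south south south south south south south south S ⇒ south south south south south south south south south south south south south south L ⇒ south south south south south south south south south south south south south south south pop

S ⇒ south south S   [S ::= south south S]
south south S ⇒ south south south south S   [S ::= south south S]
south south south south S ⇒ south south south south south south S   [S ::= south south S]
south south south south south south S ⇒ south south south south south south south south S   [S ::= south south S]
south south south south south south south south S ⇒ south south south south south south south south south south S   [S ::= south south S]
south south south south south south south south south south S ⇒ south south south south south south south south south south south south S   [S ::= south south S]
south south south south south south south south south south south south S ⇒ south south south south south south south south south south south south south south S   [S ::= south south S]
south south south south south south south south south south south south south south S ⇒ south south south south south south south south south south south south south south L   [S ::= L]
south south south south south south south south south south south south south south L ⇒ south south south south south south south south south south south south south south south pop   [L ::= south pop]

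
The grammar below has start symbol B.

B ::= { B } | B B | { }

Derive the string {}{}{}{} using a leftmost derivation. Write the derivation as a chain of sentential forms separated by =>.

B => BB => BBB => BBBB => {}BBB => {}{}BB => {}{}{}B => {}{}{}{}

B => BB   [B ::= B B]
BB => BBB   [B ::= B B]
BBB => BBBB   [B ::= B B]
BBBB => {}BBB   [B ::= { }]
{}BBB => {}{}BB   [B ::= { }]
{}{}BB => {}{}{}B   [B ::= { }]
{}{}{}B => {}{}{}{}   [B ::= { }]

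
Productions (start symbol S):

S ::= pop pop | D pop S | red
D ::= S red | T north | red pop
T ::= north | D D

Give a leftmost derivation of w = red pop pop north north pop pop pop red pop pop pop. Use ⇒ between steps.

S ⇒ D pop S ⇒ red pop pop S ⇒ red pop pop D pop S ⇒ red pop pop S red pop S ⇒ red pop pop D pop S red pop S ⇒ red pop pop T north pop S red pop S ⇒ red pop pop north north pop S red pop S ⇒ red pop pop north north pop pop pop red pop S ⇒ red pop pop north north pop pop pop red pop pop pop

S ⇒ D pop S   [S ::= D pop S]
D pop S ⇒ red pop pop S   [D ::= red pop]
red pop pop S ⇒ red pop pop D pop S   [S ::= D pop S]
red pop pop D pop S ⇒ red pop pop S red pop S   [D ::= S red]
red pop pop S red pop S ⇒ red pop pop D pop S red pop S   [S ::= D pop S]
red pop pop D pop S red pop S ⇒ red pop pop T north pop S red pop S   [D ::= T north]
red pop pop T north pop S red pop S ⇒ red pop pop north north pop S red pop S   [T ::= north]
red pop pop north north pop S red pop S ⇒ red pop pop north north pop pop pop red pop S   [S ::= pop pop]
red pop pop north north pop pop pop red pop S ⇒ red pop pop north north pop pop pop red pop pop pop   [S ::= pop pop]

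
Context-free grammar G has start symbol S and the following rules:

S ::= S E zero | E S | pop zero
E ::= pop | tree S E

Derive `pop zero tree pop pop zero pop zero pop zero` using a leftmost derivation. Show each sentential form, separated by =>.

S => S E zero => S E zero E zero => pop zero E zero E zero => pop zero tree S E zero E zero => pop zero tree E S E zero E zero => pop zero tree pop S E zero E zero => pop zero tree pop pop zero E zero E zero => pop zero tree pop pop zero pop zero E zero => pop zero tree pop pop zero pop zero pop zero

S => S E zero   [S ::= S E zero]
S E zero => S E zero E zero   [S ::= S E zero]
S E zero E zero => pop zero E zero E zero   [S ::= pop zero]
pop zero E zero E zero => pop zero tree S E zero E zero   [E ::= tree S E]
pop zero tree S E zero E zero => pop zero tree E S E zero E zero   [S ::= E S]
pop zero tree E S E zero E zero => pop zero tree pop S E zero E zero   [E ::= pop]
pop zero tree pop S E zero E zero => pop zero tree pop pop zero E zero E zero   [S ::= pop zero]
pop zero tree pop pop zero E zero E zero => pop zero tree pop pop zero pop zero E zero   [E ::= pop]
pop zero tree pop pop zero pop zero E zero => pop zero tree pop pop zero pop zero pop zero   [E ::= pop]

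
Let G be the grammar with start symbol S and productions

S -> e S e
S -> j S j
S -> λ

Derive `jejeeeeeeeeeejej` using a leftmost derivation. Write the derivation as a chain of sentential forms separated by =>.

S => jSj => jeSej => jejSjej => jejeSejej => jejeeSeejej => jejeeeSeeejej => jejeeeeSeeeejej => jejeeeeeSeeeeejej => jejeeeeeeeeeejej

S => jSj   [S -> j S j]
jSj => jeSej   [S -> e S e]
jeSej => jejSjej   [S -> j S j]
jejSjej => jejeSejej   [S -> e S e]
jejeSejej => jejeeSeejej   [S -> e S e]
jejeeSeejej => jejeeeSeeejej   [S -> e S e]
jejeeeSeeejej => jejeeeeSeeeejej   [S -> e S e]
jejeeeeSeeeejej => jejeeeeeSeeeeejej   [S -> e S e]
jejeeeeeSeeeeejej => jejeeeeeeeeeejej   [S -> λ]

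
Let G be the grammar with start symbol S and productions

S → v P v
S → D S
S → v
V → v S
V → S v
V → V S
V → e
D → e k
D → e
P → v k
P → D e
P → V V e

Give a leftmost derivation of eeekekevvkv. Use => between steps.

S => DS => eS => eDS => eeS => eeDS => eeekS => eeekDS => eeekekS => eeekekDS => eeekekeS => eeekekevPv => eeekekevvkv

S => DS   [S → D S]
DS => eS   [D → e]
eS => eDS   [S → D S]
eDS => eeS   [D → e]
eeS => eeDS   [S → D S]
eeDS => eeekS   [D → e k]
eeekS => eeekDS   [S → D S]
eeekDS => eeekekS   [D → e k]
eeekekS => eeekekDS   [S → D S]
eeekekDS => eeekekeS   [D → e]
eeekekeS => eeekekevPv   [S → v P v]
eeekekevPv => eeekekevvkv   [P → v k]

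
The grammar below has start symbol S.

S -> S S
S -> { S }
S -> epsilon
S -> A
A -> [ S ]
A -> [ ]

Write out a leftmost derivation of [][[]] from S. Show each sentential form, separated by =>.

S => SS   [S -> S S]
SS => AS   [S -> A]
AS => []S   [A -> [ ]]
[]S => []A   [S -> A]
[]A => [][S]   [A -> [ S ]]
[][S] => [][A]   [S -> A]
[][A] => [][[]]   [A -> [ ]]

S => SS => AS => []S => []A => [][S] => [][A] => [][[]]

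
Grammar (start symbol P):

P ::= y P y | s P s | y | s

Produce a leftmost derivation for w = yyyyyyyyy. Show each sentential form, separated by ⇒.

P⇒yPy⇒yyPyy⇒yyyPyyy⇒yyyyPyyyy⇒yyyyyyyyy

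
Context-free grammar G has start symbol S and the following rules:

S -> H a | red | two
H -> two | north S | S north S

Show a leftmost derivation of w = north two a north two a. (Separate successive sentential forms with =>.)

S => H a   [S -> H a]
H a => S north S a   [H -> S north S]
S north S a => H a north S a   [S -> H a]
H a north S a => north S a north S a   [H -> north S]
north S a north S a => north two a north S a   [S -> two]
north two a north S a => north two a north two a   [S -> two]

S => H a => S north S a => H a north S a => north S a north S a => north two a north S a => north two a north two a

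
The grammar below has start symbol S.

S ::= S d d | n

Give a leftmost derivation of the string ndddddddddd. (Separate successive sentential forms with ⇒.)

S ⇒ Sdd   [S ::= S d d]
Sdd ⇒ Sdddd   [S ::= S d d]
Sdddd ⇒ Sdddddd   [S ::= S d d]
Sdddddd ⇒ Sdddddddd   [S ::= S d d]
Sdddddddd ⇒ Sdddddddddd   [S ::= S d d]
Sdddddddddd ⇒ ndddddddddd   [S ::= n]

S⇒Sdd⇒Sdddd⇒Sdddddd⇒Sdddddddd⇒Sdddddddddd⇒ndddddddddd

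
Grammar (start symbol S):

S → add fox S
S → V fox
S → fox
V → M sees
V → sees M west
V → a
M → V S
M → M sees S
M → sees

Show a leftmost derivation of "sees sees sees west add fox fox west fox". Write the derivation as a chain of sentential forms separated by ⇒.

S ⇒ V fox ⇒ sees M west fox ⇒ sees V S west fox ⇒ sees sees M west S west fox ⇒ sees sees sees west S west fox ⇒ sees sees sees west add fox S west fox ⇒ sees sees sees west add fox fox west fox

S ⇒ V fox   [S → V fox]
V fox ⇒ sees M west fox   [V → sees M west]
sees M west fox ⇒ sees V S west fox   [M → V S]
sees V S west fox ⇒ sees sees M west S west fox   [V → sees M west]
sees sees M west S west fox ⇒ sees sees sees west S west fox   [M → sees]
sees sees sees west S west fox ⇒ sees sees sees west add fox S west fox   [S → add fox S]
sees sees sees west add fox S west fox ⇒ sees sees sees west add fox fox west fox   [S → fox]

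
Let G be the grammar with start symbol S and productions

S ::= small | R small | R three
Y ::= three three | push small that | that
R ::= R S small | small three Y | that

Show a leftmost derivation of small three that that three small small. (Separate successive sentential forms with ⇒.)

S ⇒ R small ⇒ R S small small ⇒ small three Y S small small ⇒ small three that S small small ⇒ small three that R three small small ⇒ small three that that three small small

S ⇒ R small   [S ::= R small]
R small ⇒ R S small small   [R ::= R S small]
R S small small ⇒ small three Y S small small   [R ::= small three Y]
small three Y S small small ⇒ small three that S small small   [Y ::= that]
small three that S small small ⇒ small three that R three small small   [S ::= R three]
small three that R three small small ⇒ small three that that three small small   [R ::= that]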